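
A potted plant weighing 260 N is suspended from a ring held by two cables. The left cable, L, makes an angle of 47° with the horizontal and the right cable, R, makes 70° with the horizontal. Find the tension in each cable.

T_L = 99.80 N, T_R = 199.0 N

ΣF_x = 0: −T_L·cos47° + T_R·cos70° = 0 → T_R = 1.99403·T_L.
ΣF_y = 0: T_L·sin47° + T_R·sin70° = 260.
Substitute: T_L·(0.731354 + 1.99403·0.939693) = 260 → T_L = 99.8031 ≈ 99.80 N.
Then T_R = 1.99403 × 99.8031 = 199.0 N.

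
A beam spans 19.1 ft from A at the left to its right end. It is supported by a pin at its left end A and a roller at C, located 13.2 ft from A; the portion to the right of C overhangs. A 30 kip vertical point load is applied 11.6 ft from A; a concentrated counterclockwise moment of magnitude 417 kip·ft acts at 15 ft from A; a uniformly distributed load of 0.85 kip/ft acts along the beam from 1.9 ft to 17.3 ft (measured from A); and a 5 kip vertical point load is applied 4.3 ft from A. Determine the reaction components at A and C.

A_x = 0, A_y = 42.17 kip, C_y = 5.922 kip

Resultant of the distributed load: 0.85 × 15.4 = 13.09 kip at 9.6 ft from A.
Taking moments about A: C_y·13.2 − 30·11.6 + 417 − (0.85·15.4)·9.6 − 5·4.3 = 0 → C_y = 78.164/13.2 = 5.92152 ≈ 5.922 kip.
ΣF_y = 0: A_y + 5.92152 − 30 − 0.85·15.4 − 5 = 0 → A_y = 42.17 kip.
ΣF_x = 0: no horizontal applied forces, so A_x = 0.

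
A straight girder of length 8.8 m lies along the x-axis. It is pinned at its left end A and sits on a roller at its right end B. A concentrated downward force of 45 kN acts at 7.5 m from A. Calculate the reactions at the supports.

A_x = 0, A_y = 6.648 kN, B_y = 38.35 kN

ΣM about A: B_y·8.8 − 45·7.5 = 0 → B_y = 337.5/8.8 = 38.3523 ≈ 38.35 kN.
ΣF_y = 0: A_y + 38.3523 − 45 = 0 → A_y = 6.648 kN.
ΣF_x = 0: no horizontal applied forces, so A_x = 0.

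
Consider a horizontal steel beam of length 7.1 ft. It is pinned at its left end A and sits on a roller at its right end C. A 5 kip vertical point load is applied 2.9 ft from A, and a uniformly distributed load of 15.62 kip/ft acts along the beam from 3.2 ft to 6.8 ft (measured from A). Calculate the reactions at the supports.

Resultant of the distributed load: 15.62 × 3.6 = 56.232 kip at 5 ft from A.
Moments about A: C_y·7.1 − 5·2.9 − (15.62·3.6)·5 = 0 → C_y = 295.66/7.1 = 41.6423 ≈ 41.64 kip.
ΣF_y = 0: A_y + 41.6423 − 5 − 15.62·3.6 = 0 → A_y = 19.59 kip.
ΣF_x = 0: no horizontal applied forces, so A_x = 0.

A_x = 0, A_y = 19.59 kip, C_y = 41.64 kip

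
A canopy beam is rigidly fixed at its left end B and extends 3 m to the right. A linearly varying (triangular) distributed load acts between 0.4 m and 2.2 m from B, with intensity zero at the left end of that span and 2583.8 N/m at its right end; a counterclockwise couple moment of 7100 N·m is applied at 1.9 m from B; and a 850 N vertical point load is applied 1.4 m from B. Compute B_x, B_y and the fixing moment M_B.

Resultant of the triangular load: ½ × 2583.8 × 1.8 = 2325.42 N, acting at 1.6 m from B (one-third of the span from the peak).
ΣF_x = 0: B_x = 0.
ΣF_y = 0: B_y − ½·2583.8·1.8 − 850 = 0 → B_y = 3175 N.
ΣM about B: M_B − (½·2583.8·1.8)·1.6 + 7100 − 850·1.4 = 0 → M_B = -2189 N·m.

B_x = 0, B_y = 3175 N, M_B = -2189 N·m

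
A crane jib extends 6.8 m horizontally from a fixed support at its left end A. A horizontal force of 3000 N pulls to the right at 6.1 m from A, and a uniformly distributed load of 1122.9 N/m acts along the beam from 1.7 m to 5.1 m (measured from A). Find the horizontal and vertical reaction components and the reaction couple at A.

A_x = -3000 N, A_y = 3818 N, M_A = 12980 N·m

Resultant of the distributed load: 1122.9 × 3.4 = 3817.86 N at 3.4 m from A.
ΣF_x = 0: A_x + 3000 = 0 → A_x = -3000 N.
ΣF_y = 0: A_y − 1122.9·3.4 = 0 → A_y = 3818 N.
ΣM about A: M_A − (1122.9·3.4)·3.4 = 0 → M_A = 12980 N·m.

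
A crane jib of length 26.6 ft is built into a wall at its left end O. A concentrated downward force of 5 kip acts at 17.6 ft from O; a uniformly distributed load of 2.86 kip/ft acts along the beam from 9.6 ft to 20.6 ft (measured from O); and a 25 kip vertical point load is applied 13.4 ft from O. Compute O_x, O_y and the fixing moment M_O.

Resultant of the distributed load: 2.86 × 11 = 31.46 kip at 15.1 ft from O.
ΣF_x = 0: O_x = 0.
ΣF_y = 0: O_y − 5 − 2.86·11 − 25 = 0 → O_y = 61.46 kip.
ΣM about O: M_O − 5·17.6 − (2.86·11)·15.1 − 25·13.4 = 0 → M_O = 898.0 kip·ft.

O_x = 0, O_y = 61.46 kip, M_O = 898.0 kip·ft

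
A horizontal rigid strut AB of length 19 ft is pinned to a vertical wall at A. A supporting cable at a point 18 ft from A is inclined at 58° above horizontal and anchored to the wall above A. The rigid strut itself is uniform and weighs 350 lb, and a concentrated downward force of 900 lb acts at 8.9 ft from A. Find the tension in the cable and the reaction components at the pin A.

ΣM about A: T·sin58°·18 − 350·9.5 − 900·8.9 = 0 → T = 11335/(18·0.848048) = 742.555 ≈ 742.6 lb.
ΣF_x = 0: A_x − T·cos58° = 0 → A_x = 742.555 × 0.529919 = 393.5 lb.
ΣF_y = 0: A_y + T·sin58° − 350 − 900 = 0 → A_y = 1250 − 742.555 × 0.848048 = 620.3 lb.

T = 742.6 lb, A_x = 393.5 lb, A_y = 620.3 lb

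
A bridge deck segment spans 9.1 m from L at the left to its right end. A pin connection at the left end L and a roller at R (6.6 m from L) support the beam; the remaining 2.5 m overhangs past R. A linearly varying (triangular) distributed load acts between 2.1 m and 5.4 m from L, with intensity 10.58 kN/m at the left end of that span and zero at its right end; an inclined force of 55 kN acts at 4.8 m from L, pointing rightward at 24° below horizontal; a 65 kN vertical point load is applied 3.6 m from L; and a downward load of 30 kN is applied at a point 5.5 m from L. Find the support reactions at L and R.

Resultant of the triangular load: ½ × 10.58 × 3.3 = 17.457 kN, acting at 3.2 m from L (one-third of the span from the peak).
Taking moments about L: R_y·6.6 − (½·10.58·3.3)·3.2 − 55·sin24°·4.8 − 65·3.6 − 30·5.5 = 0 → R_y = 562.241/6.6 = 85.188 ≈ 85.19 kN.
ΣF_y = 0: L_y + 85.188 − ½·10.58·3.3 − 55·sin24° − 65 − 30 = 0 → L_y = 49.64 kN.
ΣF_x = 0: L_x + 55·cos24° = 0 → L_x = -50.25 kN.

L_x = -50.25 kN, L_y = 49.64 kN, R_y = 85.19 kN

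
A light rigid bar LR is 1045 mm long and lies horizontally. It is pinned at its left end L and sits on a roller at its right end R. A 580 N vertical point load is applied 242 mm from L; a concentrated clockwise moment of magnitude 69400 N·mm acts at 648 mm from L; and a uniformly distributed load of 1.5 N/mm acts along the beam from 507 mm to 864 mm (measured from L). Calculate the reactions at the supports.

L_x = 0, L_y = 563.5 N, R_y = 552.0 N

Resultant of the distributed load: 1.5 × 357 = 535.5 N at 685.5 mm from L.
Taking moments about L: R_y·1045 − 580·242 − 69400 − (1.5·357)·685.5 = 0 → R_y = 576845.25/1045 = 552.005 ≈ 552.0 N.
ΣF_y = 0: L_y + 552.005 − 580 − 1.5·357 = 0 → L_y = 563.5 N.
ΣF_x = 0: no horizontal applied forces, so L_x = 0.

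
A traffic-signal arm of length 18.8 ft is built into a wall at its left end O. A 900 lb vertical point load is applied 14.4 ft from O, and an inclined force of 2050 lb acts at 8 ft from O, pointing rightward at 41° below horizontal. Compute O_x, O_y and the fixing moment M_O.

O_x = -1547 lb, O_y = 2245 lb, M_O = 23720 lb·ft

ΣF_x = 0: O_x + 2050·cos41° = 0 → O_x = -1547 lb.
ΣF_y = 0: O_y − 900 − 2050·sin41° = 0 → O_y = 2245 lb.
ΣM about O: M_O − 900·14.4 − 2050·sin41°·8 = 0 → M_O = 23720 lb·ft.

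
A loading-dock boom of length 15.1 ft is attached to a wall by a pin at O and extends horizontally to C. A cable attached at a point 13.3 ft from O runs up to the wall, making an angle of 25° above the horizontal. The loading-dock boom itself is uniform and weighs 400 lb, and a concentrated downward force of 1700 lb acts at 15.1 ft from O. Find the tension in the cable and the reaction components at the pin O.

ΣM about O: T·sin25°·13.3 − 400·7.55 − 1700·15.1 = 0 → T = 28690/(13.3·0.422618) = 5104.24 ≈ 5104 lb.
ΣF_x = 0: O_x − T·cos25° = 0 → O_x = 5104.24 × 0.906308 = 4626 lb.
ΣF_y = 0: O_y + T·sin25° − 400 − 1700 = 0 → O_y = 2100 − 5104.24 × 0.422618 = -57.14 lb.

T = 5104 lb, O_x = 4626 lb, O_y = -57.14 lb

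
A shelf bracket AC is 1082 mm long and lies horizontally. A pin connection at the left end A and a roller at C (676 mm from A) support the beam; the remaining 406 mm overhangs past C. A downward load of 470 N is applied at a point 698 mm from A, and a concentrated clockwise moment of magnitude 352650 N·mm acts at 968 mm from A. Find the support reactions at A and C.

ΣM about A: C_y·676 − 470·698 − 352650 = 0 → C_y = 680710/676 = 1006.97 ≈ 1007 N.
ΣF_y = 0: A_y + 1006.97 − 470 = 0 → A_y = -537.0 N.
ΣF_x = 0: no horizontal applied forces, so A_x = 0.

A_x = 0, A_y = -537.0 N, C_y = 1007 N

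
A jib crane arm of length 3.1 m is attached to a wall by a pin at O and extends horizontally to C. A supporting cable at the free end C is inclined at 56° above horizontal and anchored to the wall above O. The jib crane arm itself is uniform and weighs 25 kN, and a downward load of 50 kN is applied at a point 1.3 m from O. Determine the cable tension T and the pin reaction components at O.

T = 40.37 kN, O_x = 22.57 kN, O_y = 41.53 kN

ΣM about O: T·sin56°·3.1 − 25·1.55 − 50·1.3 = 0 → T = 103.75/(3.1·0.829038) = 40.3694 ≈ 40.37 kN.
ΣF_x = 0: O_x − T·cos56° = 0 → O_x = 40.3694 × 0.559193 = 22.57 kN.
ΣF_y = 0: O_y + T·sin56° − 25 − 50 = 0 → O_y = 75 − 40.3694 × 0.829038 = 41.53 kN.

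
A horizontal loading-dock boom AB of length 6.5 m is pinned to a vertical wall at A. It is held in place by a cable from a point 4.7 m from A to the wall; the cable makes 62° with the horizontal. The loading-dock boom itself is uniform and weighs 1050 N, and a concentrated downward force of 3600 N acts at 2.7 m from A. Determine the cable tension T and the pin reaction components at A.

T = 3165 N, A_x = 1486 N, A_y = 1856 N

ΣM about A: T·sin62°·4.7 − 1050·3.25 − 3600·2.7 = 0 → T = 13132.5/(4.7·0.882948) = 3164.57 ≈ 3165 N.
ΣF_x = 0: A_x − T·cos62° = 0 → A_x = 3164.57 × 0.469472 = 1486 N.
ΣF_y = 0: A_y + T·sin62° − 1050 − 3600 = 0 → A_y = 4650 − 3164.57 × 0.882948 = 1856 N.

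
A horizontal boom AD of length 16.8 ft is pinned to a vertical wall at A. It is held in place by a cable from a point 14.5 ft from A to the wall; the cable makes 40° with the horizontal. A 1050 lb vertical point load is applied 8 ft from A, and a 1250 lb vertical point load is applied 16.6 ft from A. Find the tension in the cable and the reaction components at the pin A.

T = 3128 lb, A_x = 2396 lb, A_y = 289.7 lb

ΣM about A: T·sin40°·14.5 − 1050·8 − 1250·16.6 = 0 → T = 29150/(14.5·0.642788) = 3127.54 ≈ 3128 lb.
ΣF_x = 0: A_x − T·cos40° = 0 → A_x = 3127.54 × 0.766044 = 2396 lb.
ΣF_y = 0: A_y + T·sin40° − 1050 − 1250 = 0 → A_y = 2300 − 3127.54 × 0.642788 = 289.7 lb.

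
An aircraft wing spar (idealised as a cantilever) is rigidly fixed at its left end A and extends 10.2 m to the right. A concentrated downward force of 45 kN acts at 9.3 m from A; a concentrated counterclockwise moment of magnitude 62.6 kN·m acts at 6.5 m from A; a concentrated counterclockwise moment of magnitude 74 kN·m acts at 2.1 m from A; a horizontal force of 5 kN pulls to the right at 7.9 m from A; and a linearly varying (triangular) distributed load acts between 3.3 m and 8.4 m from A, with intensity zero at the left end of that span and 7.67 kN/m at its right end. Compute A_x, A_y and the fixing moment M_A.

Resultant of the triangular load: ½ × 7.67 × 5.1 = 19.5585 kN, acting at 6.7 m from A (one-third of the span from the peak).
ΣF_x = 0: A_x + 5 = 0 → A_x = -5.000 kN.
ΣF_y = 0: A_y − 45 − ½·7.67·5.1 = 0 → A_y = 64.56 kN.
ΣM about A: M_A − 45·9.3 + 62.6 + 74 − (½·7.67·5.1)·6.7 = 0 → M_A = 412.9 kN·m.

A_x = -5.000 kN, A_y = 64.56 kN, M_A = 412.9 kN·m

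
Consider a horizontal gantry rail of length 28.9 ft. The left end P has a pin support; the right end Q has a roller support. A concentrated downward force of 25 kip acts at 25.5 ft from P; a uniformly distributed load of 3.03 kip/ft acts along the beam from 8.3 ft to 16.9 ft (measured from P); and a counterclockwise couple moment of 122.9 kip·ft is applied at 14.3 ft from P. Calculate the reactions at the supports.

P_x = 0, P_y = 21.89 kip, Q_y = 29.17 kip

Resultant of the distributed load: 3.03 × 8.6 = 26.058 kip at 12.6 ft from P.
Moments about P: Q_y·28.9 − 25·25.5 − (3.03·8.6)·12.6 + 122.9 = 0 → Q_y = 842.9308/28.9 = 29.1672 ≈ 29.17 kip.
ΣF_y = 0: P_y + 29.1672 − 25 − 3.03·8.6 = 0 → P_y = 21.89 kip.
ΣF_x = 0: no horizontal applied forces, so P_x = 0.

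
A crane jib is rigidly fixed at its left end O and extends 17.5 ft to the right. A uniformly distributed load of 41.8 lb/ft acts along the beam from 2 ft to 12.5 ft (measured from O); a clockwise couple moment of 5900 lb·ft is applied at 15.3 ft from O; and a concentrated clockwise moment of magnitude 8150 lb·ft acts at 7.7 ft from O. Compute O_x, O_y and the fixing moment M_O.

O_x = 0, O_y = 438.9 lb, M_O = 17230 lb·ft

Resultant of the distributed load: 41.8 × 10.5 = 438.9 lb at 7.25 ft from O.
ΣF_x = 0: O_x = 0.
ΣF_y = 0: O_y − 41.8·10.5 = 0 → O_y = 438.9 lb.
ΣM about O: M_O − (41.8·10.5)·7.25 − 5900 − 8150 = 0 → M_O = 17230 lb·ft.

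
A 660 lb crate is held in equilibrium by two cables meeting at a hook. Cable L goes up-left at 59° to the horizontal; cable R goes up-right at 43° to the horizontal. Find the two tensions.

T_L = 493.5 lb, T_R = 347.5 lb

ΣF_x = 0: −T_L·cos59° + T_R·cos43° = 0 → T_R = 0.704226·T_L.
ΣF_y = 0: T_L·sin59° + T_R·sin43° = 660.
Substitute: T_L·(0.857167 + 0.704226·0.681998) = 660 → T_L = 493.477 ≈ 493.5 lb.
Then T_R = 0.704226 × 493.477 = 347.5 lb.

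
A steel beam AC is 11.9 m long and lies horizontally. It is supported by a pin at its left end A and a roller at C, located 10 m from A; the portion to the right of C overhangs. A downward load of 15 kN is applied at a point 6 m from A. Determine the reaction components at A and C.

ΣM about A: C_y·10 − 15·6 = 0 → C_y = 90/10 = 9.000 kN.
ΣF_y = 0: A_y + 9 − 15 = 0 → A_y = 6.000 kN.
ΣF_x = 0: no horizontal applied forces, so A_x = 0.

A_x = 0, A_y = 6.000 kN, C_y = 9.000 kN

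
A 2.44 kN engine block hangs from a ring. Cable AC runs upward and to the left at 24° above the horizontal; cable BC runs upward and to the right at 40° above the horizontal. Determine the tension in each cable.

ΣF_x = 0: −T_AC·cos24° + T_BC·cos40° = 0 → T_BC = 1.19255·T_AC.
ΣF_y = 0: T_AC·sin24° + T_BC·sin40° = 2.44.
Substitute: T_AC·(0.406737 + 1.19255·0.642788) = 2.44 → T_AC = 2.07962 ≈ 2.080 kN.
Then T_BC = 1.19255 × 2.07962 = 2.480 kN.

T_AC = 2.080 kN, T_BC = 2.480 kN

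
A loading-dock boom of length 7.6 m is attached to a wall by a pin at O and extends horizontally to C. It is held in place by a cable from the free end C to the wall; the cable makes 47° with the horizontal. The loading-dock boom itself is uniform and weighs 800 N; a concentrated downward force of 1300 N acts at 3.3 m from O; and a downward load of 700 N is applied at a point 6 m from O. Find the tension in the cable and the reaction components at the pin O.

T = 2074 N, O_x = 1415 N, O_y = 1283 N

ΣM about O: T·sin47°·7.6 − 800·3.8 − 1300·3.3 − 700·6 = 0 → T = 11530/(7.6·0.731354) = 2074.38 ≈ 2074 N.
ΣF_x = 0: O_x − T·cos47° = 0 → O_x = 2074.38 × 0.681998 = 1415 N.
ΣF_y = 0: O_y + T·sin47° − 800 − 1300 − 700 = 0 → O_y = 2800 − 2074.38 × 0.731354 = 1283 N.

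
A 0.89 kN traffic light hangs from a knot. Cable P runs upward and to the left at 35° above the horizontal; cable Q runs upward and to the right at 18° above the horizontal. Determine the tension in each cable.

T_P = 1.060 kN, T_Q = 0.9129 kN

ΣF_x = 0: −T_P·cos35° + T_Q·cos18° = 0 → T_Q = 0.861307·T_P.
ΣF_y = 0: T_P·sin35° + T_Q·sin18° = 0.89.
Substitute: T_P·(0.573576 + 0.861307·0.309017) = 0.89 → T_P = 1.05986 ≈ 1.060 kN.
Then T_Q = 0.861307 × 1.05986 = 0.9129 kN.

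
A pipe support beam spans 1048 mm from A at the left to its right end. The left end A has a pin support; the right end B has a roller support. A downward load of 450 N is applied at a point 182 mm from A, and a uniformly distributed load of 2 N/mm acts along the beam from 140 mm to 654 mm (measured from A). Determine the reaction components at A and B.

A_x = 0, A_y = 1010 N, B_y = 467.6 N

Resultant of the distributed load: 2 × 514 = 1028 N at 397 mm from A.
Moments about A: B_y·1048 − 450·182 − (2·514)·397 = 0 → B_y = 490016/1048 = 467.573 ≈ 467.6 N.
ΣF_y = 0: A_y + 467.573 − 450 − 2·514 = 0 → A_y = 1010 N.
ΣF_x = 0: no horizontal applied forces, so A_x = 0.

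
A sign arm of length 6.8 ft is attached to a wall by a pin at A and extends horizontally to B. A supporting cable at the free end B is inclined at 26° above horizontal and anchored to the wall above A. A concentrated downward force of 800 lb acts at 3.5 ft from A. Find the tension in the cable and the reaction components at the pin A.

ΣM about A: T·sin26°·6.8 − 800·3.5 = 0 → T = 2800/(6.8·0.438371) = 939.306 ≈ 939.3 lb.
ΣF_x = 0: A_x − T·cos26° = 0 → A_x = 939.306 × 0.898794 = 844.2 lb.
ΣF_y = 0: A_y + T·sin26° − 800 = 0 → A_y = 800 − 939.306 × 0.438371 = 388.2 lb.

T = 939.3 lb, A_x = 844.2 lb, A_y = 388.2 lb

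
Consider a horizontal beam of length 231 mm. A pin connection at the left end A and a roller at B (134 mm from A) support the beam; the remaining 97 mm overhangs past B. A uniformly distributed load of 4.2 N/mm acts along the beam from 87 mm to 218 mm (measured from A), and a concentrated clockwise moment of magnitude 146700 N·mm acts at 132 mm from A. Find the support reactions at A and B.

Resultant of the distributed load: 4.2 × 131 = 550.2 N at 152.5 mm from A.
ΣM about A: B_y·134 − (4.2·131)·152.5 − 146700 = 0 → B_y = 230605.5/134 = 1720.94 ≈ 1721 N.
ΣF_y = 0: A_y + 1720.94 − 4.2·131 = 0 → A_y = -1171 N.
ΣF_x = 0: no horizontal applied forces, so A_x = 0.

A_x = 0, A_y = -1171 N, B_y = 1721 N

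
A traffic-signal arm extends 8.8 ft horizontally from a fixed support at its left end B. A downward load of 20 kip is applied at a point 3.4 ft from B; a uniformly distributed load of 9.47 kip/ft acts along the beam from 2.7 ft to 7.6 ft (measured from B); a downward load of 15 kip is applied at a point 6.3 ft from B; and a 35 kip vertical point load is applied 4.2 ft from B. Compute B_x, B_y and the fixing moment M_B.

B_x = 0, B_y = 116.4 kip, M_B = 548.5 kip·ft

Resultant of the distributed load: 9.47 × 4.9 = 46.403 kip at 5.15 ft from B.
ΣF_x = 0: B_x = 0.
ΣF_y = 0: B_y − 20 − 9.47·4.9 − 15 − 35 = 0 → B_y = 116.4 kip.
ΣM about B: M_B − 20·3.4 − (9.47·4.9)·5.15 − 15·6.3 − 35·4.2 = 0 → M_B = 548.5 kip·ft.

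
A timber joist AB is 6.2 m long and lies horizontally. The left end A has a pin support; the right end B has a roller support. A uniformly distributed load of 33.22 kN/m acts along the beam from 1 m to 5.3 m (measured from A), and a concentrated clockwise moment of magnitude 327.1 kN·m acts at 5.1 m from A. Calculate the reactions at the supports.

Resultant of the distributed load: 33.22 × 4.3 = 142.846 kN at 3.15 m from A.
ΣM about A: B_y·6.2 − (33.22·4.3)·3.15 − 327.1 = 0 → B_y = 777.0649/6.2 = 125.333 ≈ 125.3 kN.
ΣF_y = 0: A_y + 125.333 − 33.22·4.3 = 0 → A_y = 17.51 kN.
ΣF_x = 0: no horizontal applied forces, so A_x = 0.

A_x = 0, A_y = 17.51 kN, B_y = 125.3 kN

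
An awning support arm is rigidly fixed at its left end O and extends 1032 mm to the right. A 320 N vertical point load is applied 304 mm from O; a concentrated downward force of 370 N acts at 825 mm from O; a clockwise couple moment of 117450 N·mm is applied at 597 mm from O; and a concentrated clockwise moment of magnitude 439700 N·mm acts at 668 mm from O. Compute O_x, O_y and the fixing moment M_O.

ΣF_x = 0: O_x = 0.
ΣF_y = 0: O_y − 320 − 370 = 0 → O_y = 690.0 N.
ΣM about O: M_O − 320·304 − 370·825 − 117450 − 439700 = 0 → M_O = 959700 N·mm.

O_x = 0, O_y = 690.0 N, M_O = 959700 N·mm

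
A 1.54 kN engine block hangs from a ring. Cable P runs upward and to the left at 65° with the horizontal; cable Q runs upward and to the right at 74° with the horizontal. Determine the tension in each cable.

ΣF_x = 0: −T_P·cos65° + T_Q·cos74° = 0 → T_Q = 1.53324·T_P.
ΣF_y = 0: T_P·sin65° + T_Q·sin74° = 1.54.
Substitute: T_P·(0.906308 + 1.53324·0.961262) = 1.54 → T_P = 0.647017 ≈ 0.6470 kN.
Then T_Q = 1.53324 × 0.647017 = 0.9920 kN.

T_P = 0.6470 kN, T_Q = 0.9920 kN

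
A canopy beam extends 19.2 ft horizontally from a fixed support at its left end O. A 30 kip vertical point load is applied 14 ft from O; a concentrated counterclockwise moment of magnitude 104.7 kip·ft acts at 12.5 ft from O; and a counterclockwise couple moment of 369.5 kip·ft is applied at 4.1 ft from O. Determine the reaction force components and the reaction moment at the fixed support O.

O_x = 0, O_y = 30.00 kip, M_O = -54.20 kip·ft

ΣF_x = 0: O_x = 0.
ΣF_y = 0: O_y − 30 = 0 → O_y = 30.00 kip.
ΣM about O: M_O − 30·14 + 104.7 + 369.5 = 0 → M_O = -54.20 kip·ft.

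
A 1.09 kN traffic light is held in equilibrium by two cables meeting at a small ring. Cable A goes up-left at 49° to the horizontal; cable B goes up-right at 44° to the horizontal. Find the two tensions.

ΣF_x = 0: −T_A·cos49° + T_B·cos44° = 0 → T_B = 0.912029·T_A.
ΣF_y = 0: T_A·sin49° + T_B·sin44° = 1.09.
Substitute: T_A·(0.75471 + 0.912029·0.694658) = 1.09 → T_A = 0.785157 ≈ 0.7852 kN.
Then T_B = 0.912029 × 0.785157 = 0.7161 kN.

T_A = 0.7852 kN, T_B = 0.7161 kN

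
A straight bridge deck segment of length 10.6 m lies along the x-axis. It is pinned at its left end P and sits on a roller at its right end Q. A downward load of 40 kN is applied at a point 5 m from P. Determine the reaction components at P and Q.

P_x = 0, P_y = 21.13 kN, Q_y = 18.87 kN

Taking moments about P: Q_y·10.6 − 40·5 = 0 → Q_y = 200/10.6 = 18.8679 ≈ 18.87 kN.
ΣF_y = 0: P_y + 18.8679 − 40 = 0 → P_y = 21.13 kN.
ΣF_x = 0: no horizontal applied forces, so P_x = 0.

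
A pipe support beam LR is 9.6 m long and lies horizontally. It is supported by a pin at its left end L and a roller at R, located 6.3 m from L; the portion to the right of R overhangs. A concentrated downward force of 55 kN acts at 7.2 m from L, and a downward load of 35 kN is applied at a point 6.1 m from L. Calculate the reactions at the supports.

L_x = 0, L_y = -6.746 kN, R_y = 96.75 kN

Moments about L: R_y·6.3 − 55·7.2 − 35·6.1 = 0 → R_y = 609.5/6.3 = 96.746 ≈ 96.75 kN.
ΣF_y = 0: L_y + 96.746 − 55 − 35 = 0 → L_y = -6.746 kN.
ΣF_x = 0: no horizontal applied forces, so L_x = 0.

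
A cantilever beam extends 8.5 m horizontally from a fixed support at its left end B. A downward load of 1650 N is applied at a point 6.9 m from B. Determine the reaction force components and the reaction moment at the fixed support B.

ΣF_x = 0: B_x = 0.
ΣF_y = 0: B_y − 1650 = 0 → B_y = 1650 N.
ΣM about B: M_B − 1650·6.9 = 0 → M_B = 11380 N·m.

B_x = 0, B_y = 1650 N, M_B = 11380 N·m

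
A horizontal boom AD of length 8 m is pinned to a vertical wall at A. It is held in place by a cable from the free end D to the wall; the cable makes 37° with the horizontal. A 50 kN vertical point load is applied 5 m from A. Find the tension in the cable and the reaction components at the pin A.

ΣM about A: T·sin37°·8 − 50·5 = 0 → T = 250/(8·0.601815) = 51.9263 ≈ 51.93 kN.
ΣF_x = 0: A_x − T·cos37° = 0 → A_x = 51.9263 × 0.798636 = 41.47 kN.
ΣF_y = 0: A_y + T·sin37° − 50 = 0 → A_y = 50 − 51.9263 × 0.601815 = 18.75 kN.

T = 51.93 kN, A_x = 41.47 kN, A_y = 18.75 kN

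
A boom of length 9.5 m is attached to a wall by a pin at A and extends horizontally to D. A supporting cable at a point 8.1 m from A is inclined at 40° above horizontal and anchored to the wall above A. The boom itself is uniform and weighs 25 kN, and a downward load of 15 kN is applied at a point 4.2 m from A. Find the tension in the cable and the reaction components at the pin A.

ΣM about A: T·sin40°·8.1 − 25·4.75 − 15·4.2 = 0 → T = 181.75/(8.1·0.642788) = 34.9077 ≈ 34.91 kN.
ΣF_x = 0: A_x − T·cos40° = 0 → A_x = 34.9077 × 0.766044 = 26.74 kN.
ΣF_y = 0: A_y + T·sin40° − 25 − 15 = 0 → A_y = 40 − 34.9077 × 0.642788 = 17.56 kN.

T = 34.91 kN, A_x = 26.74 kN, A_y = 17.56 kN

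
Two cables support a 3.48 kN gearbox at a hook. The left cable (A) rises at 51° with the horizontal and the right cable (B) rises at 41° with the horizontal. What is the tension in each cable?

T_A = 2.628 kN, T_B = 2.191 kN

ΣF_x = 0: −T_A·cos51° + T_B·cos41° = 0 → T_B = 0.833858·T_A.
ΣF_y = 0: T_A·sin51° + T_B·sin41° = 3.48.
Substitute: T_A·(0.777146 + 0.833858·0.656059) = 3.48 → T_A = 2.62799 ≈ 2.628 kN.
Then T_B = 0.833858 × 2.62799 = 2.191 kN.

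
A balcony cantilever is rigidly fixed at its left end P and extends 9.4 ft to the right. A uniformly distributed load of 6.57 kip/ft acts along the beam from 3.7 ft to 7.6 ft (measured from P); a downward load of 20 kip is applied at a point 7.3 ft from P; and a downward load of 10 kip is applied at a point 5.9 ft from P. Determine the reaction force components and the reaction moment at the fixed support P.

Resultant of the distributed load: 6.57 × 3.9 = 25.623 kip at 5.65 ft from P.
ΣF_x = 0: P_x = 0.
ΣF_y = 0: P_y − 6.57·3.9 − 20 − 10 = 0 → P_y = 55.62 kip.
ΣM about P: M_P − (6.57·3.9)·5.65 − 20·7.3 − 10·5.9 = 0 → M_P = 349.8 kip·ft.

P_x = 0, P_y = 55.62 kip, M_P = 349.8 kip·ft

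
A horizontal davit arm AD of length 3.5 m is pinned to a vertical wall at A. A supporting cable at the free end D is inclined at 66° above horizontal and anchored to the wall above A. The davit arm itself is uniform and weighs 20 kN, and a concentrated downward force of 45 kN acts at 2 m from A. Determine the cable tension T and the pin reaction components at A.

ΣM about A: T·sin66°·3.5 − 20·1.75 − 45·2 = 0 → T = 125/(3.5·0.913545) = 39.0942 ≈ 39.09 kN.
ΣF_x = 0: A_x − T·cos66° = 0 → A_x = 39.0942 × 0.406737 = 15.90 kN.
ΣF_y = 0: A_y + T·sin66° − 20 − 45 = 0 → A_y = 65 − 39.0942 × 0.913545 = 29.29 kN.

T = 39.09 kN, A_x = 15.90 kN, A_y = 29.29 kN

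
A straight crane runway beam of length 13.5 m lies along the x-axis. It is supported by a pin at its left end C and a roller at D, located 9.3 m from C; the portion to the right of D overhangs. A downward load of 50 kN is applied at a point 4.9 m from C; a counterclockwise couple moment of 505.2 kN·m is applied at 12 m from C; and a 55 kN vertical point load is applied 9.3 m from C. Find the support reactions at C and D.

C_x = 0, C_y = 77.98 kN, D_y = 27.02 kN

Moments about C: D_y·9.3 − 50·4.9 + 505.2 − 55·9.3 = 0 → D_y = 251.3/9.3 = 27.0215 ≈ 27.02 kN.
ΣF_y = 0: C_y + 27.0215 − 50 − 55 = 0 → C_y = 77.98 kN.
ΣF_x = 0: no horizontal applied forces, so C_x = 0.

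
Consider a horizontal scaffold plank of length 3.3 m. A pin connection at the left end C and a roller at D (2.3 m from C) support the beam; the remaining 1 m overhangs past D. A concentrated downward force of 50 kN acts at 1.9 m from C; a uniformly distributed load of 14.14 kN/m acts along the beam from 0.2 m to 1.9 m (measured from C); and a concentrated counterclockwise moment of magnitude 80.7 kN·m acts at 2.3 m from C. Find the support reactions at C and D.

Resultant of the distributed load: 14.14 × 1.7 = 24.038 kN at 1.05 m from C.
Taking moments about C: D_y·2.3 − 50·1.9 − (14.14·1.7)·1.05 + 80.7 = 0 → D_y = 39.5399/2.3 = 17.1913 ≈ 17.19 kN.
ΣF_y = 0: C_y + 17.1913 − 50 − 14.14·1.7 = 0 → C_y = 56.85 kN.
ΣF_x = 0: no horizontal applied forces, so C_x = 0.

C_x = 0, C_y = 56.85 kN, D_y = 17.19 kN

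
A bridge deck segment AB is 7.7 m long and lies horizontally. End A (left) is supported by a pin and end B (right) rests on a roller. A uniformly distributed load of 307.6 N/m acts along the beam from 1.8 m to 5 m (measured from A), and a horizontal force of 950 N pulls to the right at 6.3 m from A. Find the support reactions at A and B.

Resultant of the distributed load: 307.6 × 3.2 = 984.32 N at 3.4 m from A.
Taking moments about A: B_y·7.7 − (307.6·3.2)·3.4 = 0 → B_y = 3346.688/7.7 = 434.635 ≈ 434.6 N.
ΣF_y = 0: A_y + 434.635 − 307.6·3.2 = 0 → A_y = 549.7 N.
ΣF_x = 0: A_x + 950 = 0 → A_x = -950.0 N.

A_x = -950.0 N, A_y = 549.7 N, B_y = 434.6 N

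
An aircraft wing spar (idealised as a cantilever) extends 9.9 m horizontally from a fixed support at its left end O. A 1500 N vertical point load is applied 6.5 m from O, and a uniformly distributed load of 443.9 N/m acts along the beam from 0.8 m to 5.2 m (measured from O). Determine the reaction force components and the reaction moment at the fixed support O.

O_x = 0, O_y = 3453 N, M_O = 15610 N·m

Resultant of the distributed load: 443.9 × 4.4 = 1953.16 N at 3 m from O.
ΣF_x = 0: O_x = 0.
ΣF_y = 0: O_y − 1500 − 443.9·4.4 = 0 → O_y = 3453 N.
ΣM about O: M_O − 1500·6.5 − (443.9·4.4)·3 = 0 → M_O = 15610 N·m.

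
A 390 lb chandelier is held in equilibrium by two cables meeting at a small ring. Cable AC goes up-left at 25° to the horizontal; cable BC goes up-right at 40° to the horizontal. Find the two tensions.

ΣF_x = 0: −T_AC·cos25° + T_BC·cos40° = 0 → T_BC = 1.1831·T_AC.
ΣF_y = 0: T_AC·sin25° + T_BC·sin40° = 390.
Substitute: T_AC·(0.422618 + 1.1831·0.642788) = 390 → T_AC = 329.642 ≈ 329.6 lb.
Then T_BC = 1.1831 × 329.642 = 390.0 lb.

T_AC = 329.6 lb, T_BC = 390.0 lb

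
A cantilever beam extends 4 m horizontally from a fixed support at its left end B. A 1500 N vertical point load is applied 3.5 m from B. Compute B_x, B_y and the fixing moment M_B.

B_x = 0, B_y = 1500 N, M_B = 5250 N·m

ΣF_x = 0: B_x = 0.
ΣF_y = 0: B_y − 1500 = 0 → B_y = 1500 N.
ΣM about B: M_B − 1500·3.5 = 0 → M_B = 5250 N·m.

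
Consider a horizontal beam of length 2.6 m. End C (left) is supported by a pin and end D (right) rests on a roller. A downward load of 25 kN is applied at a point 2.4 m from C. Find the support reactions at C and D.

C_x = 0, C_y = 1.923 kN, D_y = 23.08 kN

Moments about C: D_y·2.6 − 25·2.4 = 0 → D_y = 60/2.6 = 23.0769 ≈ 23.08 kN.
ΣF_y = 0: C_y + 23.0769 − 25 = 0 → C_y = 1.923 kN.
ΣF_x = 0: no horizontal applied forces, so C_x = 0.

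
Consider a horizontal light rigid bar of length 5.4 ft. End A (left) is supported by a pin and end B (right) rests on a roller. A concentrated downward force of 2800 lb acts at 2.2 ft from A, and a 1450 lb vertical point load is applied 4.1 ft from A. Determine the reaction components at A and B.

Taking moments about A: B_y·5.4 − 2800·2.2 − 1450·4.1 = 0 → B_y = 12105/5.4 = 2241.67 ≈ 2242 lb.
ΣF_y = 0: A_y + 2241.67 − 2800 − 1450 = 0 → A_y = 2008 lb.
ΣF_x = 0: no horizontal applied forces, so A_x = 0.

A_x = 0, A_y = 2008 lb, B_y = 2242 lb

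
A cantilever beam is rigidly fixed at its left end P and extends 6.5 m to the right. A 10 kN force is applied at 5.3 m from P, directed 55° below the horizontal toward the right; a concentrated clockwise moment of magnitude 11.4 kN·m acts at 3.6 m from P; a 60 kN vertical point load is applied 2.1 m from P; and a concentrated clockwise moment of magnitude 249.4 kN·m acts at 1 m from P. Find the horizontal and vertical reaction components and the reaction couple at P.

ΣF_x = 0: P_x + 10·cos55° = 0 → P_x = -5.736 kN.
ΣF_y = 0: P_y − 10·sin55° − 60 = 0 → P_y = 68.19 kN.
ΣM about P: M_P − 10·sin55°·5.3 − 11.4 − 60·2.1 − 249.4 = 0 → M_P = 430.2 kN·m.

P_x = -5.736 kN, P_y = 68.19 kN, M_P = 430.2 kN·m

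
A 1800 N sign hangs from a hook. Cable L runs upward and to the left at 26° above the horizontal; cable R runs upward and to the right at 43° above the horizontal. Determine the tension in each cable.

ΣF_x = 0: −T_L·cos26° + T_R·cos43° = 0 → T_R = 1.22895·T_L.
ΣF_y = 0: T_L·sin26° + T_R·sin43° = 1800.
Substitute: T_L·(0.438371 + 1.22895·0.681998) = 1800 → T_L = 1410.09 ≈ 1410 N.
Then T_R = 1.22895 × 1410.09 = 1733 N.

T_L = 1410 N, T_R = 1733 N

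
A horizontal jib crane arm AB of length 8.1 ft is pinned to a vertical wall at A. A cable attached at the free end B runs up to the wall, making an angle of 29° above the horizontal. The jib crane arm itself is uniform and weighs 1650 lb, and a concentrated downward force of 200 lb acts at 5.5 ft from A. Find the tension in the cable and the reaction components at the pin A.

ΣM about A: T·sin29°·8.1 − 1650·4.05 − 200·5.5 = 0 → T = 7782.5/(8.1·0.48481) = 1981.81 ≈ 1982 lb.
ΣF_x = 0: A_x − T·cos29° = 0 → A_x = 1981.81 × 0.87462 = 1733 lb.
ΣF_y = 0: A_y + T·sin29° − 1650 − 200 = 0 → A_y = 1850 − 1981.81 × 0.48481 = 889.2 lb.

T = 1982 lb, A_x = 1733 lb, A_y = 889.2 lb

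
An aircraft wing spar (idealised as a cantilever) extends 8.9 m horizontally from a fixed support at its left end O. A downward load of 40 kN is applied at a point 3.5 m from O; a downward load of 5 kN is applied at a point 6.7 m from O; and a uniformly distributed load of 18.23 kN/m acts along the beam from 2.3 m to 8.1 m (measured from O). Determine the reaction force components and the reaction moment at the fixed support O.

Resultant of the distributed load: 18.23 × 5.8 = 105.734 kN at 5.2 m from O.
ΣF_x = 0: O_x = 0.
ΣF_y = 0: O_y − 40 − 5 − 18.23·5.8 = 0 → O_y = 150.7 kN.
ΣM about O: M_O − 40·3.5 − 5·6.7 − (18.23·5.8)·5.2 = 0 → M_O = 723.3 kN·m.

O_x = 0, O_y = 150.7 kN, M_O = 723.3 kN·m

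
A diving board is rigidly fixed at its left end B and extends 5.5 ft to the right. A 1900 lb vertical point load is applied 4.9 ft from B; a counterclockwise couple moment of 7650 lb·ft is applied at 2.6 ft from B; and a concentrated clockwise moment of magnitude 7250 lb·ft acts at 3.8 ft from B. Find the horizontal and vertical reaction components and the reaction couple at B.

ΣF_x = 0: B_x = 0.
ΣF_y = 0: B_y − 1900 = 0 → B_y = 1900 lb.
ΣM about B: M_B − 1900·4.9 + 7650 − 7250 = 0 → M_B = 8910 lb·ft.

B_x = 0, B_y = 1900 lb, M_B = 8910 lb·ft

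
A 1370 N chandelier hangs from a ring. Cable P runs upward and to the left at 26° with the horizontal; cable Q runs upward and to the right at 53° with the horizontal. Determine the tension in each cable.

ΣF_x = 0: −T_P·cos26° + T_Q·cos53° = 0 → T_Q = 1.49347·T_P.
ΣF_y = 0: T_P·sin26° + T_Q·sin53° = 1370.
Substitute: T_P·(0.438371 + 1.49347·0.798636) = 1370 → T_P = 839.919 ≈ 839.9 N.
Then T_Q = 1.49347 × 839.919 = 1254 N.

T_P = 839.9 N, T_Q = 1254 N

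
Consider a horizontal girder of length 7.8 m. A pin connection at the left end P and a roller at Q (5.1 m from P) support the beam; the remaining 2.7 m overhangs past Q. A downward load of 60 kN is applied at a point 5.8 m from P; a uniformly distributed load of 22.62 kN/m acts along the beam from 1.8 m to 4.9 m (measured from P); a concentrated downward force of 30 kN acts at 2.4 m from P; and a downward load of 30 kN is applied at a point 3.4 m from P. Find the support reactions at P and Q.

P_x = 0, P_y = 41.71 kN, Q_y = 148.4 kN

Resultant of the distributed load: 22.62 × 3.1 = 70.122 kN at 3.35 m from P.
ΣM about P: Q_y·5.1 − 60·5.8 − (22.62·3.1)·3.35 − 30·2.4 − 30·3.4 = 0 → Q_y = 756.9087/5.1 = 148.413 ≈ 148.4 kN.
ΣF_y = 0: P_y + 148.413 − 60 − 22.62·3.1 − 30 − 30 = 0 → P_y = 41.71 kN.
ΣF_x = 0: no horizontal applied forces, so P_x = 0.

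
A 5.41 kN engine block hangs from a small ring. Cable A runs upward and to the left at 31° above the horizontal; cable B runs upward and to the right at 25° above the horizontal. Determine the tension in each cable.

T_A = 5.914 kN, T_B = 5.594 kN

ΣF_x = 0: −T_A·cos31° + T_B·cos25° = 0 → T_B = 0.945779·T_A.
ΣF_y = 0: T_A·sin31° + T_B·sin25° = 5.41.
Substitute: T_A·(0.515038 + 0.945779·0.422618) = 5.41 → T_A = 5.91424 ≈ 5.914 kN.
Then T_B = 0.945779 × 5.91424 = 5.594 kN.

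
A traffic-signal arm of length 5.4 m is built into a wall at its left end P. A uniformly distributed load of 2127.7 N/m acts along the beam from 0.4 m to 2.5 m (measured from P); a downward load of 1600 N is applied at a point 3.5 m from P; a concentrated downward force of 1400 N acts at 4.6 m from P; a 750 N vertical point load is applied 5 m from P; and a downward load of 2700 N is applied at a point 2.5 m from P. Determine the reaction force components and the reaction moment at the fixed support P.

Resultant of the distributed load: 2127.7 × 2.1 = 4468.17 N at 1.45 m from P.
ΣF_x = 0: P_x = 0.
ΣF_y = 0: P_y − 2127.7·2.1 − 1600 − 1400 − 750 − 2700 = 0 → P_y = 10920 N.
ΣM about P: M_P − (2127.7·2.1)·1.45 − 1600·3.5 − 1400·4.6 − 750·5 − 2700·2.5 = 0 → M_P = 29020 N·m.

P_x = 0, P_y = 10920 N, M_P = 29020 N·m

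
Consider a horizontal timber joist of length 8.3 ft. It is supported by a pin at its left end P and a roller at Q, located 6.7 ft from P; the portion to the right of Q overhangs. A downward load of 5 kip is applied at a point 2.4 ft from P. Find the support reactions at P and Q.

P_x = 0, P_y = 3.209 kip, Q_y = 1.791 kip

ΣM about P: Q_y·6.7 − 5·2.4 = 0 → Q_y = 12/6.7 = 1.79104 ≈ 1.791 kip.
ΣF_y = 0: P_y + 1.79104 − 5 = 0 → P_y = 3.209 kip.
ΣF_x = 0: no horizontal applied forces, so P_x = 0.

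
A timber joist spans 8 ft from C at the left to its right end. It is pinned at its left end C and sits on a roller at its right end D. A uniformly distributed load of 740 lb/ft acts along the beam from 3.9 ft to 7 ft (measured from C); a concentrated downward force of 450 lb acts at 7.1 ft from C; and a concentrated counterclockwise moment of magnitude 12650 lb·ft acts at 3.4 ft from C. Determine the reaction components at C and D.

C_x = 0, C_y = 2363 lb, D_y = 380.9 lb

Resultant of the distributed load: 740 × 3.1 = 2294 lb at 5.45 ft from C.
Moments about C: D_y·8 − (740·3.1)·5.45 − 450·7.1 + 12650 = 0 → D_y = 3047.3/8 = 380.913 ≈ 380.9 lb.
ΣF_y = 0: C_y + 380.913 − 740·3.1 − 450 = 0 → C_y = 2363 lb.
ΣF_x = 0: no horizontal applied forces, so C_x = 0.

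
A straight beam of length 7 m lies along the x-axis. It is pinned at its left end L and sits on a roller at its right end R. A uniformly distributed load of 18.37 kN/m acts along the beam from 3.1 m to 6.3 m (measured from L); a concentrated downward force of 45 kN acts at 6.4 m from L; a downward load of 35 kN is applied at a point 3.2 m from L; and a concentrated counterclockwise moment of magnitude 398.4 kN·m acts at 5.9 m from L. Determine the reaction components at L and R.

Resultant of the distributed load: 18.37 × 3.2 = 58.784 kN at 4.7 m from L.
ΣM about L: R_y·7 − (18.37·3.2)·4.7 − 45·6.4 − 35·3.2 + 398.4 = 0 → R_y = 277.8848/7 = 39.6978 ≈ 39.70 kN.
ΣF_y = 0: L_y + 39.6978 − 18.37·3.2 − 45 − 35 = 0 → L_y = 99.09 kN.
ΣF_x = 0: no horizontal applied forces, so L_x = 0.

L_x = 0, L_y = 99.09 kN, R_y = 39.70 kN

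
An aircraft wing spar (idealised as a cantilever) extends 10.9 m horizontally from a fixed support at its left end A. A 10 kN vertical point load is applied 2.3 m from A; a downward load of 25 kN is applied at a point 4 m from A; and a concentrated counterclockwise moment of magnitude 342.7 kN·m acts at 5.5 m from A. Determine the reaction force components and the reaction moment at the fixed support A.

ΣF_x = 0: A_x = 0.
ΣF_y = 0: A_y − 10 − 25 = 0 → A_y = 35.00 kN.
ΣM about A: M_A − 10·2.3 − 25·4 + 342.7 = 0 → M_A = -219.7 kN·m.

A_x = 0, A_y = 35.00 kN, M_A = -219.7 kN·m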